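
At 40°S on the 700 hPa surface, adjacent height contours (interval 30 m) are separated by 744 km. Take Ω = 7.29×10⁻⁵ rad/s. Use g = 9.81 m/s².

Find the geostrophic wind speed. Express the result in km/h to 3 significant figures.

Coriolis parameter at 40°S:
f = 2Ω sin φ = 2 × 7.29×10⁻⁵ × sin 40° = 9.37×10⁻⁵ s⁻¹
Height gradient: |∂Z/∂n| = 30 m / 744000 m = 4.03×10⁻⁵
On a pressure surface, geostrophic balance gives V_g = (g/f)|∂Z/∂n|:
V_g = 9.81 × 4.03×10⁻⁵ / 9.37×10⁻⁵ = 4.22 m/s
Converting: 4.22 m/s × 3.6 = 15.2 km/h

15.2 km/h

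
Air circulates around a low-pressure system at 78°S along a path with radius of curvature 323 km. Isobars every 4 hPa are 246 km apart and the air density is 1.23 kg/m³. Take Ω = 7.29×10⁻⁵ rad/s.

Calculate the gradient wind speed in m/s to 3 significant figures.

7.91 m/s

Coriolis parameter at 78°S:
f = 2Ω sin φ = 2 × 7.29×10⁻⁵ × sin 78° = 1.43×10⁻⁴ s⁻¹
Pressure gradient: |∂P/∂n| = 400 Pa / 246000 m = 1.63×10⁻³ Pa/m
Geostrophic speed: V_g = |∂P/∂n|/(fρ) = 1.63×10⁻³/(1.43×10⁻⁴ × 1.23) = 9.27 m/s
Around a low, centrifugal force acts outward with Coriolis, so pressure-gradient force balances both:
(1/ρ)|∂P/∂n| = fV + V²/R  →  V² + fR·V − fR·V_g = 0
With fR = 1.43×10⁻⁴ × 323×10³ m = 46.1 m/s:
V = [−fR + √((fR)² + 4 fR V_g)]/2 = [−46.1 + √(46.1² + 4×46.1×9.27)]/2 = 7.91 m/s
Subgeostrophic (V < V_g = 9.27 m/s), as expected around a low.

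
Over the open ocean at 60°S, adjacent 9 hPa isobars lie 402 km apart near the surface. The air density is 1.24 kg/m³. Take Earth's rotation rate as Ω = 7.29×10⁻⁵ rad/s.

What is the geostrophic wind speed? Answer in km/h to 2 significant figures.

Coriolis parameter at 60°S:
f = 2Ω sin φ = 2 × 7.29×10⁻⁵ × sin 60° = 1.26×10⁻⁴ s⁻¹
Pressure gradient: |∂P/∂n| = 900 Pa / 402000 m = 2.24×10⁻³ Pa/m
Geostrophic balance (pressure-gradient force = Coriolis force):
V_g = (1/(fρ)) |∂P/∂n| = 2.24×10⁻³ / (1.26×10⁻⁴ × 1.24) = 14.3 m/s
Converting: 14.3 m/s × 3.6 = 51 km/h

51 km/h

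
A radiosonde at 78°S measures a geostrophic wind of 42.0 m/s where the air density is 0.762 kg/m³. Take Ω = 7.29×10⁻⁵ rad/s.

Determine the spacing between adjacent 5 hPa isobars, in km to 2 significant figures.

Coriolis parameter at 78°S:
f = 2Ω sin φ = 2 × 7.29×10⁻⁵ × sin 78° = 1.43×10⁻⁴ s⁻¹
Geostrophic balance rearranged: |∂P/∂n| = f ρ V_g
|∂P/∂n| = 1.43×10⁻⁴ × 0.762 × 42.0 = 4.56×10⁻³ Pa/m
Isobar spacing: Δn = ΔP/|∂P/∂n| = 500 Pa / 4.56×10⁻³ Pa/m = 109548 m ≈ 110 km

110 km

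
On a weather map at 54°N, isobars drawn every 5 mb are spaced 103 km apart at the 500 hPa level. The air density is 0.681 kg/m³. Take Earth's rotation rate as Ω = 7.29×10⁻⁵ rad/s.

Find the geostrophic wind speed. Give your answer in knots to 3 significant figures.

117 knots

Coriolis parameter at 54°N:
f = 2Ω sin φ = 2 × 7.29×10⁻⁵ × sin 54° = 1.18×10⁻⁴ s⁻¹
Pressure gradient: |∂P/∂n| = 500 Pa / 103000 m = 4.85×10⁻³ Pa/m
Geostrophic balance (pressure-gradient force = Coriolis force):
V_g = (1/(fρ)) |∂P/∂n| = 4.85×10⁻³ / (1.18×10⁻⁴ × 0.681) = 60.4 m/s
Converting: 60.4 m/s × 1.944 = 117 knots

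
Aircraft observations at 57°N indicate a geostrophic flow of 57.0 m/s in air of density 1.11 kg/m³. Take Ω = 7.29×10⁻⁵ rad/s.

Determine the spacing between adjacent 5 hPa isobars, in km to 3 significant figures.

64.6 km

Coriolis parameter at 57°N:
f = 2Ω sin φ = 2 × 7.29×10⁻⁵ × sin 57° = 1.22×10⁻⁴ s⁻¹
Geostrophic balance rearranged: |∂P/∂n| = f ρ V_g
|∂P/∂n| = 1.22×10⁻⁴ × 1.11 × 57.0 = 7.74×10⁻³ Pa/m
Isobar spacing: Δn = ΔP/|∂P/∂n| = 500 Pa / 7.74×10⁻³ Pa/m = 64628 m ≈ 64.6 km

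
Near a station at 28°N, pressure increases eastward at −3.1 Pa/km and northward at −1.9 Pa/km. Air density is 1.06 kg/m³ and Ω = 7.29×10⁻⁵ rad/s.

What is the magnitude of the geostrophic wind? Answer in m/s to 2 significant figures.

Coriolis parameter at 28°N:
f = 2Ω sin φ = 2 × 7.29×10⁻⁵ × sin 28° = 6.84×10⁻⁵ s⁻¹
Component geostrophic relations (x east, y north):
u_g = −(1/(fρ)) ∂P/∂y,  v_g = (1/(fρ)) ∂P/∂x
u_g = −(−1.9×10⁻³)/(6.84×10⁻⁵ × 1.06) = 26.2 m/s;  v_g = (−3.1×10⁻³)/(6.84×10⁻⁵ × 1.06) = −42.7 m/s
|V_g| = √(u_g² + v_g²) = 50.1 m/s

50 m/s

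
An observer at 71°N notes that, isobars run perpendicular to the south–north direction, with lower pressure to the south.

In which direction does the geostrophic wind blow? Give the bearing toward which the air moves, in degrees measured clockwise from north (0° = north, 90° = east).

270°

The pressure-gradient force points toward the south (bearing 180°).
Geostrophic balance: in the Northern Hemisphere the Coriolis force deflects motion to the right, so the geostrophic wind blows 90° to the right of the pressure-gradient force (low pressure on the left).
Rotating 180° by 90° clockwise gives 270° — the wind blows toward the west.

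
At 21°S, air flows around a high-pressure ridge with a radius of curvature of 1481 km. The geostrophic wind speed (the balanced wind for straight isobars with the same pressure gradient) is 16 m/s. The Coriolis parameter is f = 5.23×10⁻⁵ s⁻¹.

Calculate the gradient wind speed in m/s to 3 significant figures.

22.6 m/s

Around a high, pressure-gradient force acts outward with centrifugal, so Coriolis balances both:
fV = (1/ρ)|∂P/∂n| + V²/R  →  V² − fR·V + fR·V_g = 0
With fR = 5.23×10⁻⁵ × 1481×10³ m = 77.5 m/s:
V = [fR − √((fR)² − 4 fR V_g)]/2 = [77.5 − √(77.5² − 4×77.5×16)]/2 = 22.6 m/s
Supergeostrophic (V > V_g = 16 m/s), as expected around a high.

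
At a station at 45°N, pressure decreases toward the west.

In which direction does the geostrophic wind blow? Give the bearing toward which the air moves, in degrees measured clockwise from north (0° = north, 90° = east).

The pressure-gradient force points toward the west (bearing 270°).
Geostrophic balance: in the Northern Hemisphere the Coriolis force deflects motion to the right, so the geostrophic wind blows 90° to the right of the pressure-gradient force (low pressure on the left).
Rotating 270° by 90° clockwise gives 000° — the wind blows toward the north.

000°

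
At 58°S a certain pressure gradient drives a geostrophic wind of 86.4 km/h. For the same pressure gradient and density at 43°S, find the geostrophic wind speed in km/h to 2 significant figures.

With the same pressure gradient and density, V_g ∝ 1/f ∝ 1/sin φ.
V₂ = V₁ · sin φ₁ / sin φ₂ = 86.4 × sin 58° / sin 43°
V₂ = 86.4 × 0.8480/0.6820 = 110 km/h

110 km/h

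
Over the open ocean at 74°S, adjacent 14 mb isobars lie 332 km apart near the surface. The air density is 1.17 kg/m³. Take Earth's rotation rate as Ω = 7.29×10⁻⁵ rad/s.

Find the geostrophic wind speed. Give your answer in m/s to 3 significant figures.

25.7 m/s

Coriolis parameter at 74°S:
f = 2Ω sin φ = 2 × 7.29×10⁻⁵ × sin 74° = 1.40×10⁻⁴ s⁻¹
Pressure gradient: |∂P/∂n| = 1400 Pa / 332000 m = 4.22×10⁻³ Pa/m
Geostrophic balance (pressure-gradient force = Coriolis force):
V_g = (1/(fρ)) |∂P/∂n| = 4.22×10⁻³ / (1.40×10⁻⁴ × 1.17) = 25.7 m/s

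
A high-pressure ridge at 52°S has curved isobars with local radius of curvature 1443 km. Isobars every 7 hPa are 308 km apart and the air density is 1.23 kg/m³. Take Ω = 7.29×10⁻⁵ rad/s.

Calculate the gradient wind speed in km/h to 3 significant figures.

Coriolis parameter at 52°S:
f = 2Ω sin φ = 2 × 7.29×10⁻⁵ × sin 52° = 1.15×10⁻⁴ s⁻¹
Pressure gradient: |∂P/∂n| = 700 Pa / 308000 m = 2.27×10⁻³ Pa/m
Geostrophic speed: V_g = |∂P/∂n|/(fρ) = 2.27×10⁻³/(1.15×10⁻⁴ × 1.23) = 16.1 m/s
Around a high, pressure-gradient force acts outward with centrifugal, so Coriolis balances both:
fV = (1/ρ)|∂P/∂n| + V²/R  →  V² − fR·V + fR·V_g = 0
With fR = 1.15×10⁻⁴ × 1443×10³ m = 166 m/s:
V = [fR − √((fR)² − 4 fR V_g)]/2 = [166 − √(166² − 4×166×16.1)]/2 = 18 m/s
Supergeostrophic (V > V_g = 16.1 m/s), as expected around a high.
Converting: 18 m/s × 3.6 = 65.0 km/h

65.0 km/h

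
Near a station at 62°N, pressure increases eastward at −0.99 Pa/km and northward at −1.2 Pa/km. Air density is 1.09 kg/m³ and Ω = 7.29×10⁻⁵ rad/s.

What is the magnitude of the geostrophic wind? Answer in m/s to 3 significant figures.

11.1 m/s

Coriolis parameter at 62°N:
f = 2Ω sin φ = 2 × 7.29×10⁻⁵ × sin 62° = 1.29×10⁻⁴ s⁻¹
Component geostrophic relations (x east, y north):
u_g = −(1/(fρ)) ∂P/∂y,  v_g = (1/(fρ)) ∂P/∂x
u_g = −(−1.2×10⁻³)/(1.29×10⁻⁴ × 1.09) = 8.55 m/s;  v_g = (−0.99×10⁻³)/(1.29×10⁻⁴ × 1.09) = −7.06 m/s
|V_g| = √(u_g² + v_g²) = 11.1 m/s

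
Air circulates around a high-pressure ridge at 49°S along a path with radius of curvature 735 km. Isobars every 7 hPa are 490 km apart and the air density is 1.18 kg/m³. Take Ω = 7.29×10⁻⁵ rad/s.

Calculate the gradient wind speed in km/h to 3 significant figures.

47.3 km/h

Coriolis parameter at 49°S:
f = 2Ω sin φ = 2 × 7.29×10⁻⁵ × sin 49° = 1.10×10⁻⁴ s⁻¹
Pressure gradient: |∂P/∂n| = 700 Pa / 490000 m = 1.43×10⁻³ Pa/m
Geostrophic speed: V_g = |∂P/∂n|/(fρ) = 1.43×10⁻³/(1.10×10⁻⁴ × 1.18) = 11.0 m/s
Around a high, pressure-gradient force acts outward with centrifugal, so Coriolis balances both:
fV = (1/ρ)|∂P/∂n| + V²/R  →  V² − fR·V + fR·V_g = 0
With fR = 1.10×10⁻⁴ × 735×10³ m = 80.9 m/s:
V = [fR − √((fR)² − 4 fR V_g)]/2 = [80.9 − √(80.9² − 4×80.9×11)]/2 = 13.1 m/s
Supergeostrophic (V > V_g = 11 m/s), as expected around a high.
Converting: 13.1 m/s × 3.6 = 47.3 km/h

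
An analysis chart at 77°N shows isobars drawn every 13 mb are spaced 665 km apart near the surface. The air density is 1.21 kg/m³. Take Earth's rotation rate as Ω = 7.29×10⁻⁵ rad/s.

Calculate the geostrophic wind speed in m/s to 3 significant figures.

Coriolis parameter at 77°N:
f = 2Ω sin φ = 2 × 7.29×10⁻⁵ × sin 77° = 1.42×10⁻⁴ s⁻¹
Pressure gradient: |∂P/∂n| = 1300 Pa / 665000 m = 1.95×10⁻³ Pa/m
Geostrophic balance (pressure-gradient force = Coriolis force):
V_g = (1/(fρ)) |∂P/∂n| = 1.95×10⁻³ / (1.42×10⁻⁴ × 1.21) = 11.4 m/s

11.4 m/s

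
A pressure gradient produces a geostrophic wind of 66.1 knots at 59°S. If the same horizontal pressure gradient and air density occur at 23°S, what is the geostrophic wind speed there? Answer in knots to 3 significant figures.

145 knots

With the same pressure gradient and density, V_g ∝ 1/f ∝ 1/sin φ.
V₂ = V₁ · sin φ₁ / sin φ₂ = 66.1 × sin 59° / sin 23°
V₂ = 66.1 × 0.8572/0.3907 = 145 knots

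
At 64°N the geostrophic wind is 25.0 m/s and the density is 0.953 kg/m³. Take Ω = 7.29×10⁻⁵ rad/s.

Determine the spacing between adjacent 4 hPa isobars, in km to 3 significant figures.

128 km

Coriolis parameter at 64°N:
f = 2Ω sin φ = 2 × 7.29×10⁻⁵ × sin 64° = 1.31×10⁻⁴ s⁻¹
Geostrophic balance rearranged: |∂P/∂n| = f ρ V_g
|∂P/∂n| = 1.31×10⁻⁴ × 0.953 × 25.0 = 3.12×10⁻³ Pa/m
Isobar spacing: Δn = ΔP/|∂P/∂n| = 400 Pa / 3.12×10⁻³ Pa/m = 128118 m ≈ 128 km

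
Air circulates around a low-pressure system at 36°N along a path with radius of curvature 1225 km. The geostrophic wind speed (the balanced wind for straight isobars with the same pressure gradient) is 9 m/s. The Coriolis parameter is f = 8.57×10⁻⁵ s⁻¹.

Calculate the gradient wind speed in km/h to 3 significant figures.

Around a low, centrifugal force acts outward with Coriolis, so pressure-gradient force balances both:
(1/ρ)|∂P/∂n| = fV + V²/R  →  V² + fR·V − fR·V_g = 0
With fR = 8.57×10⁻⁵ × 1225×10³ m = 105 m/s:
V = [−fR + √((fR)² + 4 fR V_g)]/2 = [−105 + √(105² + 4×105×9)]/2 = 8.34 m/s
Subgeostrophic (V < V_g = 9 m/s), as expected around a low.
Converting: 8.34 m/s × 3.6 = 30.0 km/h

30.0 km/h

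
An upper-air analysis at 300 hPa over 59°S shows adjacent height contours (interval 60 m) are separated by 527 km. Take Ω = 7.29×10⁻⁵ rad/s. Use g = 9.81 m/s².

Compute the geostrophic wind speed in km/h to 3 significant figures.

Coriolis parameter at 59°S:
f = 2Ω sin φ = 2 × 7.29×10⁻⁵ × sin 59° = 1.25×10⁻⁴ s⁻¹
Height gradient: |∂Z/∂n| = 60 m / 527000 m = 1.14×10⁻⁴
On a pressure surface, geostrophic balance gives V_g = (g/f)|∂Z/∂n|:
V_g = 9.81 × 1.14×10⁻⁴ / 1.25×10⁻⁴ = 8.94 m/s
Converting: 8.94 m/s × 3.6 = 32.2 km/h

32.2 km/h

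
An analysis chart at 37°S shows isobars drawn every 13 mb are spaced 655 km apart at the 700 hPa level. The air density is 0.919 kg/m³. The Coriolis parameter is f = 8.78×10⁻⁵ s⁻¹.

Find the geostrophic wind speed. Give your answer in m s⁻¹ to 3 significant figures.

Pressure gradient: |∂P/∂n| = 1300 Pa / 655000 m = 1.98×10⁻³ Pa/m
Geostrophic balance (pressure-gradient force = Coriolis force):
V_g = (1/(fρ)) |∂P/∂n| = 1.98×10⁻³ / (8.78×10⁻⁵ × 0.919) = 24.6 m/s

24.6 m s⁻¹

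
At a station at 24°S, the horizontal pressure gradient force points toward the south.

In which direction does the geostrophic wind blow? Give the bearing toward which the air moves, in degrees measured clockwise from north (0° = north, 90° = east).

The pressure-gradient force points toward the south (bearing 180°).
Geostrophic balance: in the Southern Hemisphere the Coriolis force deflects motion to the left, so the geostrophic wind blows 90° to the left of the pressure-gradient force (low pressure on the right).
Rotating 180° by 90° counterclockwise gives 090° — the wind blows toward the east.

090°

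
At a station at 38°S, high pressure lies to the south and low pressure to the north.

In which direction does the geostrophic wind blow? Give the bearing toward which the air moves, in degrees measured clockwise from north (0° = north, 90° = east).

The pressure-gradient force points toward the north (bearing 000°).
Geostrophic balance: in the Southern Hemisphere the Coriolis force deflects motion to the left, so the geostrophic wind blows 90° to the left of the pressure-gradient force (low pressure on the right).
Rotating 000° by 90° counterclockwise gives 270° — the wind blows toward the west.

270°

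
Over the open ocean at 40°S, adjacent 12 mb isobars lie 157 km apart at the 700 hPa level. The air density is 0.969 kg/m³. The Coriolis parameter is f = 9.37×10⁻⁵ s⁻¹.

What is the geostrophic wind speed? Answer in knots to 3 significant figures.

164 knots

Pressure gradient: |∂P/∂n| = 1200 Pa / 157000 m = 7.64×10⁻³ Pa/m
Geostrophic balance (pressure-gradient force = Coriolis force):
V_g = (1/(fρ)) |∂P/∂n| = 7.64×10⁻³ / (9.37×10⁻⁵ × 0.969) = 84.2 m/s
Converting: 84.2 m/s × 1.944 = 164 knots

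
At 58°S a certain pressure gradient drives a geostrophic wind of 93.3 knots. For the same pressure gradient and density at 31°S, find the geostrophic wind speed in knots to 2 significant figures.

With the same pressure gradient and density, V_g ∝ 1/f ∝ 1/sin φ.
V₂ = V₁ · sin φ₁ / sin φ₂ = 93.3 × sin 58° / sin 31°
V₂ = 93.3 × 0.8480/0.5150 = 150 knots

150 knots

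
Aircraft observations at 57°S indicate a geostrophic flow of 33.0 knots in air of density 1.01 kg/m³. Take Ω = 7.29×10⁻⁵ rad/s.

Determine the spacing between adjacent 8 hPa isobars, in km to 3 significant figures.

382 km

Coriolis parameter at 57°S:
f = 2Ω sin φ = 2 × 7.29×10⁻⁵ × sin 57° = 1.22×10⁻⁴ s⁻¹
Wind speed in SI: 33.0 knots = 17.0 m/s
Geostrophic balance rearranged: |∂P/∂n| = f ρ V_g
|∂P/∂n| = 1.22×10⁻⁴ × 1.01 × 17.0 = 2.10×10⁻³ Pa/m
Isobar spacing: Δn = ΔP/|∂P/∂n| = 800 Pa / 2.10×10⁻³ Pa/m = 381564 m ≈ 382 km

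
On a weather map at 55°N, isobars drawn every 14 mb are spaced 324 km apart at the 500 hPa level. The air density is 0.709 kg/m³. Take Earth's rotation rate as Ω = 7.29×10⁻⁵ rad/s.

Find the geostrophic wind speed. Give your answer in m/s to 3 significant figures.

Coriolis parameter at 55°N:
f = 2Ω sin φ = 2 × 7.29×10⁻⁵ × sin 55° = 1.19×10⁻⁴ s⁻¹
Pressure gradient: |∂P/∂n| = 1400 Pa / 324000 m = 4.32×10⁻³ Pa/m
Geostrophic balance (pressure-gradient force = Coriolis force):
V_g = (1/(fρ)) |∂P/∂n| = 4.32×10⁻³ / (1.19×10⁻⁴ × 0.709) = 51.0 m/s

51.0 m/s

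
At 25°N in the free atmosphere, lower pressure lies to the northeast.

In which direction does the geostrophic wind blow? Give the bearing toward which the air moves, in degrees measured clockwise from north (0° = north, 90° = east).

The pressure-gradient force points toward the northeast (bearing 045°).
Geostrophic balance: in the Northern Hemisphere the Coriolis force deflects motion to the right, so the geostrophic wind blows 90° to the right of the pressure-gradient force (low pressure on the left).
Rotating 045° by 90° clockwise gives 135° — the wind blows toward the southeast.

135°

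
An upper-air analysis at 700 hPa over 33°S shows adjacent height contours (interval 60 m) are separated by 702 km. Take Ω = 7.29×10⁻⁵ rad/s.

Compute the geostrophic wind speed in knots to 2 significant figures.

21 knots

Coriolis parameter at 33°S:
f = 2Ω sin φ = 2 × 7.29×10⁻⁵ × sin 33° = 7.94×10⁻⁵ s⁻¹
Height gradient: |∂Z/∂n| = 60 m / 702000 m = 8.55×10⁻⁵
On a pressure surface, geostrophic balance gives V_g = (g/f)|∂Z/∂n|:
V_g = 9.81 × 8.55×10⁻⁵ / 7.94×10⁻⁵ = 10.6 m/s
Converting: 10.6 m/s × 1.944 = 21 knots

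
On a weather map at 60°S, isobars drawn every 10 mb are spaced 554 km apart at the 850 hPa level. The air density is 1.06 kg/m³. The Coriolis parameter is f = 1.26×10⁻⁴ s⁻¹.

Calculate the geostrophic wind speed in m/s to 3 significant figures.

13.5 m/s

Pressure gradient: |∂P/∂n| = 1000 Pa / 554000 m = 1.81×10⁻³ Pa/m
Geostrophic balance (pressure-gradient force = Coriolis force):
V_g = (1/(fρ)) |∂P/∂n| = 1.81×10⁻³ / (1.26×10⁻⁴ × 1.06) = 13.5 m/s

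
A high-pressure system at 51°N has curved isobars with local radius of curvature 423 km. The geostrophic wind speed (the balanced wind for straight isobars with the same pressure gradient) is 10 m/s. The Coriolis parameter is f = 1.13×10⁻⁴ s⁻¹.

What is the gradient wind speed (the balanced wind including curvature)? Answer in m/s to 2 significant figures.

Around a high, pressure-gradient force acts outward with centrifugal, so Coriolis balances both:
fV = (1/ρ)|∂P/∂n| + V²/R  →  V² − fR·V + fR·V_g = 0
With fR = 1.13×10⁻⁴ × 423×10³ m = 47.8 m/s:
V = [fR − √((fR)² − 4 fR V_g)]/2 = [47.8 − √(47.8² − 4×47.8×10)]/2 = 14.2 m/s
Supergeostrophic (V > V_g = 10 m/s), as expected around a high.

14 m/s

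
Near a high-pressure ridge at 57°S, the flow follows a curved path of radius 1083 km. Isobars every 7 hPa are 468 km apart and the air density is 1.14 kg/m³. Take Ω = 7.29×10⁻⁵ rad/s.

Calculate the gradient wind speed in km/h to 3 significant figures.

42.4 km/h

Coriolis parameter at 57°S:
f = 2Ω sin φ = 2 × 7.29×10⁻⁵ × sin 57° = 1.22×10⁻⁴ s⁻¹
Pressure gradient: |∂P/∂n| = 700 Pa / 468000 m = 1.50×10⁻³ Pa/m
Geostrophic speed: V_g = |∂P/∂n|/(fρ) = 1.50×10⁻³/(1.22×10⁻⁴ × 1.14) = 10.7 m/s
Around a high, pressure-gradient force acts outward with centrifugal, so Coriolis balances both:
fV = (1/ρ)|∂P/∂n| + V²/R  →  V² − fR·V + fR·V_g = 0
With fR = 1.22×10⁻⁴ × 1083×10³ m = 132 m/s:
V = [fR − √((fR)² − 4 fR V_g)]/2 = [132 − √(132² − 4×132×10.7)]/2 = 11.8 m/s
Supergeostrophic (V > V_g = 10.7 m/s), as expected around a high.
Converting: 11.8 m/s × 3.6 = 42.4 km/h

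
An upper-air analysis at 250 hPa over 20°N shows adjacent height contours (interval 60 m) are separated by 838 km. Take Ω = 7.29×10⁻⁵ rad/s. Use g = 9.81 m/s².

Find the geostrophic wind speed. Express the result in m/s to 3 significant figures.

Coriolis parameter at 20°N:
f = 2Ω sin φ = 2 × 7.29×10⁻⁵ × sin 20° = 4.99×10⁻⁵ s⁻¹
Height gradient: |∂Z/∂n| = 60 m / 838000 m = 7.16×10⁻⁵
On a pressure surface, geostrophic balance gives V_g = (g/f)|∂Z/∂n|:
V_g = 9.81 × 7.16×10⁻⁵ / 4.99×10⁻⁵ = 14.1 m/s

14.1 m/s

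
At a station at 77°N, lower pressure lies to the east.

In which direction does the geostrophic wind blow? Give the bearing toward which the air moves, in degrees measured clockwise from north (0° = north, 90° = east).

180°

The pressure-gradient force points toward the east (bearing 090°).
Geostrophic balance: in the Northern Hemisphere the Coriolis force deflects motion to the right, so the geostrophic wind blows 90° to the right of the pressure-gradient force (low pressure on the left).
Rotating 090° by 90° clockwise gives 180° — the wind blows toward the south.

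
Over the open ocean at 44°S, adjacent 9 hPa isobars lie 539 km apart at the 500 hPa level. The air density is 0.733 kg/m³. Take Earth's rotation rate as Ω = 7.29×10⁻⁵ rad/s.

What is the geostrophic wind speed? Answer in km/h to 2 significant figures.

Coriolis parameter at 44°S:
f = 2Ω sin φ = 2 × 7.29×10⁻⁵ × sin 44° = 1.01×10⁻⁴ s⁻¹
Pressure gradient: |∂P/∂n| = 900 Pa / 539000 m = 1.67×10⁻³ Pa/m
Geostrophic balance (pressure-gradient force = Coriolis force):
V_g = (1/(fρ)) |∂P/∂n| = 1.67×10⁻³ / (1.01×10⁻⁴ × 0.733) = 22.5 m/s
Converting: 22.5 m/s × 3.6 = 81 km/h

81 km/h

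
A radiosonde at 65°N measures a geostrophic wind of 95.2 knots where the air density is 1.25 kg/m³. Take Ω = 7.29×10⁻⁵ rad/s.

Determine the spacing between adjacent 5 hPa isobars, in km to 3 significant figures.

61.8 km

Coriolis parameter at 65°N:
f = 2Ω sin φ = 2 × 7.29×10⁻⁵ × sin 65° = 1.32×10⁻⁴ s⁻¹
Wind speed in SI: 95.2 knots = 49.0 m/s
Geostrophic balance rearranged: |∂P/∂n| = f ρ V_g
|∂P/∂n| = 1.32×10⁻⁴ × 1.25 × 49.0 = 8.09×10⁻³ Pa/m
Isobar spacing: Δn = ΔP/|∂P/∂n| = 500 Pa / 8.09×10⁻³ Pa/m = 61809 m ≈ 61.8 km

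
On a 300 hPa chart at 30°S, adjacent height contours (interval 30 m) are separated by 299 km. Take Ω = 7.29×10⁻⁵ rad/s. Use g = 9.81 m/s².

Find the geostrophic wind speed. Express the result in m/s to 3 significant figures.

Coriolis parameter at 30°S:
f = 2Ω sin φ = 2 × 7.29×10⁻⁵ × sin 30° = 7.29×10⁻⁵ s⁻¹
Height gradient: |∂Z/∂n| = 30 m / 299000 m = 1.00×10⁻⁴
On a pressure surface, geostrophic balance gives V_g = (g/f)|∂Z/∂n|:
V_g = 9.81 × 1.00×10⁻⁴ / 7.29×10⁻⁵ = 13.5 m/s

13.5 m/s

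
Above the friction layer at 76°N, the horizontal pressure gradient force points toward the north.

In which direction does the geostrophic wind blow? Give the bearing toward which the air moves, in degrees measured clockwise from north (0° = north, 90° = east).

The pressure-gradient force points toward the north (bearing 000°).
Geostrophic balance: in the Northern Hemisphere the Coriolis force deflects motion to the right, so the geostrophic wind blows 90° to the right of the pressure-gradient force (low pressure on the left).
Rotating 000° by 90° clockwise gives 090° — the wind blows toward the east.

090°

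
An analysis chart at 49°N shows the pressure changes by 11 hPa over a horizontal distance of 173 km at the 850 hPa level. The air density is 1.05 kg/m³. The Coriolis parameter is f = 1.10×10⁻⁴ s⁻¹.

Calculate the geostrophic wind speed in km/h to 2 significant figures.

Pressure gradient: |∂P/∂n| = 1100 Pa / 173000 m = 6.36×10⁻³ Pa/m
Geostrophic balance (pressure-gradient force = Coriolis force):
V_g = (1/(fρ)) |∂P/∂n| = 6.36×10⁻³ / (1.10×10⁻⁴ × 1.05) = 55.1 m/s
Converting: 55.1 m/s × 3.6 = 200 km/h

200 km/h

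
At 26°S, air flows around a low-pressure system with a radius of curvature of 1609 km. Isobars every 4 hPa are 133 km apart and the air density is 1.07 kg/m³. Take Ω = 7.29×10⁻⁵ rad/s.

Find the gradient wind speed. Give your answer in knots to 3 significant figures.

64.6 knots

Coriolis parameter at 26°S:
f = 2Ω sin φ = 2 × 7.29×10⁻⁵ × sin 26° = 6.39×10⁻⁵ s⁻¹
Pressure gradient: |∂P/∂n| = 400 Pa / 133000 m = 3.01×10⁻³ Pa/m
Geostrophic speed: V_g = |∂P/∂n|/(fρ) = 3.01×10⁻³/(6.39×10⁻⁵ × 1.07) = 44.0 m/s
Around a low, centrifugal force acts outward with Coriolis, so pressure-gradient force balances both:
(1/ρ)|∂P/∂n| = fV + V²/R  →  V² + fR·V − fR·V_g = 0
With fR = 6.39×10⁻⁵ × 1609×10³ m = 103 m/s:
V = [−fR + √((fR)² + 4 fR V_g)]/2 = [−103 + √(103² + 4×103×44)]/2 = 33.2 m/s
Subgeostrophic (V < V_g = 44 m/s), as expected around a low.
Converting: 33.2 m/s × 1.944 = 64.6 knots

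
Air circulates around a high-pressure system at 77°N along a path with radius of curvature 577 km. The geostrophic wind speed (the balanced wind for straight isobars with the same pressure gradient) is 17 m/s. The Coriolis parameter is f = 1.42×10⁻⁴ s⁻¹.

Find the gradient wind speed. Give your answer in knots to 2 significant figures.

47 knots

Around a high, pressure-gradient force acts outward with centrifugal, so Coriolis balances both:
fV = (1/ρ)|∂P/∂n| + V²/R  →  V² − fR·V + fR·V_g = 0
With fR = 1.42×10⁻⁴ × 577×10³ m = 81.9 m/s:
V = [fR − √((fR)² − 4 fR V_g)]/2 = [81.9 − √(81.9² − 4×81.9×17)]/2 = 24.1 m/s
Supergeostrophic (V > V_g = 17 m/s), as expected around a high.
Converting: 24.1 m/s × 1.944 = 47 knots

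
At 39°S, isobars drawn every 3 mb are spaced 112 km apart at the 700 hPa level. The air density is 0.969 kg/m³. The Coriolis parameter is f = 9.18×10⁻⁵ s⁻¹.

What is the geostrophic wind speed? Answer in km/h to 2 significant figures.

110 km/h

Pressure gradient: |∂P/∂n| = 300 Pa / 112000 m = 2.68×10⁻³ Pa/m
Geostrophic balance (pressure-gradient force = Coriolis force):
V_g = (1/(fρ)) |∂P/∂n| = 2.68×10⁻³ / (9.18×10⁻⁵ × 0.969) = 30.1 m/s
Converting: 30.1 m/s × 3.6 = 110 km/h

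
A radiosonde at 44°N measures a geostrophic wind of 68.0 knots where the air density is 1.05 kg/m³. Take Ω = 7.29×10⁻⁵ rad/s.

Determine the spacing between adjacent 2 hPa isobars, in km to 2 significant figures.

54 km

Coriolis parameter at 44°N:
f = 2Ω sin φ = 2 × 7.29×10⁻⁵ × sin 44° = 1.01×10⁻⁴ s⁻¹
Wind speed in SI: 68.0 knots = 35.0 m/s
Geostrophic balance rearranged: |∂P/∂n| = f ρ V_g
|∂P/∂n| = 1.01×10⁻⁴ × 1.05 × 35.0 = 3.72×10⁻³ Pa/m
Isobar spacing: Δn = ΔP/|∂P/∂n| = 200 Pa / 3.72×10⁻³ Pa/m = 53761 m ≈ 54 km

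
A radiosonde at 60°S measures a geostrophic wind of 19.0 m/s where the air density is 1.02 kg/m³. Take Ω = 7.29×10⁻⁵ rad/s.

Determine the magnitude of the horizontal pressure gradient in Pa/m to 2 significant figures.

2.4×10⁻³ Pa/m

Coriolis parameter at 60°S:
f = 2Ω sin φ = 2 × 7.29×10⁻⁵ × sin 60° = 1.26×10⁻⁴ s⁻¹
Geostrophic balance rearranged: |∂P/∂n| = f ρ V_g
|∂P/∂n| = 1.26×10⁻⁴ × 1.02 × 19.0 = 2.45×10⁻³ Pa/m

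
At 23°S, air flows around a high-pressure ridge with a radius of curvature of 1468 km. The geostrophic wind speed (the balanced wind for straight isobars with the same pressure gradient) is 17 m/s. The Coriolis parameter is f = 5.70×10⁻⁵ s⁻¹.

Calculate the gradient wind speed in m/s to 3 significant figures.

23.7 m/s

Around a high, pressure-gradient force acts outward with centrifugal, so Coriolis balances both:
fV = (1/ρ)|∂P/∂n| + V²/R  →  V² − fR·V + fR·V_g = 0
With fR = 5.70×10⁻⁵ × 1468×10³ m = 83.7 m/s:
V = [fR − √((fR)² − 4 fR V_g)]/2 = [83.7 − √(83.7² − 4×83.7×17)]/2 = 23.7 m/s
Supergeostrophic (V > V_g = 17 m/s), as expected around a high.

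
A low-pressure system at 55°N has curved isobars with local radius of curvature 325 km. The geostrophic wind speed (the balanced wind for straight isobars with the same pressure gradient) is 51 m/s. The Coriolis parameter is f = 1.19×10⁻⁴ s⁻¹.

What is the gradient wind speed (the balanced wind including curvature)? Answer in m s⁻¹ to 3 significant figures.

29.1 m s⁻¹

Around a low, centrifugal force acts outward with Coriolis, so pressure-gradient force balances both:
(1/ρ)|∂P/∂n| = fV + V²/R  →  V² + fR·V − fR·V_g = 0
With fR = 1.19×10⁻⁴ × 325×10³ m = 38.7 m/s:
V = [−fR + √((fR)² + 4 fR V_g)]/2 = [−38.7 + √(38.7² + 4×38.7×51)]/2 = 29.1 m/s
Subgeostrophic (V < V_g = 51 m/s), as expected around a low.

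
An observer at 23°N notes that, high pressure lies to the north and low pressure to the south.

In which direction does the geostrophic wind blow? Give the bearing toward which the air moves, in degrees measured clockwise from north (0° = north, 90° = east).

The pressure-gradient force points toward the south (bearing 180°).
Geostrophic balance: in the Northern Hemisphere the Coriolis force deflects motion to the right, so the geostrophic wind blows 90° to the right of the pressure-gradient force (low pressure on the left).
Rotating 180° by 90° clockwise gives 270° — the wind blows toward the west.

270°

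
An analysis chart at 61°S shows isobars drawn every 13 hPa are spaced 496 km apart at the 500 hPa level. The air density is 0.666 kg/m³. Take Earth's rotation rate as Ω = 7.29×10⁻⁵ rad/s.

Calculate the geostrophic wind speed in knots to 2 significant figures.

60 knots

Coriolis parameter at 61°S:
f = 2Ω sin φ = 2 × 7.29×10⁻⁵ × sin 61° = 1.28×10⁻⁴ s⁻¹
Pressure gradient: |∂P/∂n| = 1300 Pa / 496000 m = 2.62×10⁻³ Pa/m
Geostrophic balance (pressure-gradient force = Coriolis force):
V_g = (1/(fρ)) |∂P/∂n| = 2.62×10⁻³ / (1.28×10⁻⁴ × 0.666) = 30.9 m/s
Converting: 30.9 m/s × 1.944 = 60 knots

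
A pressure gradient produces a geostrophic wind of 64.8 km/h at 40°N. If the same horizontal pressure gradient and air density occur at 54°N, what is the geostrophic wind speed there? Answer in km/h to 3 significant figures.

With the same pressure gradient and density, V_g ∝ 1/f ∝ 1/sin φ.
V₂ = V₁ · sin φ₁ / sin φ₂ = 64.8 × sin 40° / sin 54°
V₂ = 64.8 × 0.6428/0.8090 = 51.5 km/h

51.5 km/h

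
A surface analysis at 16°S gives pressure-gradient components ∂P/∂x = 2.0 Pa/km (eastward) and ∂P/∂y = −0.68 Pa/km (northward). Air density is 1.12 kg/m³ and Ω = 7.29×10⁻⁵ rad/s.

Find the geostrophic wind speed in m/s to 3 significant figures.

46.9 m/s

Coriolis parameter at 16°S:
f = 2Ω sin φ = 2 × 7.29×10⁻⁵ × sin 16° = 4.02×10⁻⁵ s⁻¹
In the Southern Hemisphere f is negative: f = −4.02×10⁻⁵ s⁻¹.
Component geostrophic relations (x east, y north):
u_g = −(1/(fρ)) ∂P/∂y,  v_g = (1/(fρ)) ∂P/∂x
u_g = −(−0.68×10⁻³)/(−4.02×10⁻⁵ × 1.12) = −15.1 m/s;  v_g = (2.0×10⁻³)/(−4.02×10⁻⁵ × 1.12) = −44.4 m/s
|V_g| = √(u_g² + v_g²) = 46.9 m/s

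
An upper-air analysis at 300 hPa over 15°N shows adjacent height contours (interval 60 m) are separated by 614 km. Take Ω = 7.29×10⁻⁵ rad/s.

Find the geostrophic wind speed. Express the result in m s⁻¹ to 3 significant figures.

25.4 m s⁻¹

Coriolis parameter at 15°N:
f = 2Ω sin φ = 2 × 7.29×10⁻⁵ × sin 15° = 3.77×10⁻⁵ s⁻¹
Height gradient: |∂Z/∂n| = 60 m / 614000 m = 9.77×10⁻⁵
On a pressure surface, geostrophic balance gives V_g = (g/f)|∂Z/∂n|:
V_g = 9.81 × 9.77×10⁻⁵ / 3.77×10⁻⁵ = 25.4 m/s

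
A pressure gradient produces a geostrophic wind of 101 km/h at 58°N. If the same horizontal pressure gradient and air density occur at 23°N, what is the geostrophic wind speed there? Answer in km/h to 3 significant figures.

219 km/h

With the same pressure gradient and density, V_g ∝ 1/f ∝ 1/sin φ.
V₂ = V₁ · sin φ₁ / sin φ₂ = 101 × sin 58° / sin 23°
V₂ = 101 × 0.8480/0.3907 = 219 km/h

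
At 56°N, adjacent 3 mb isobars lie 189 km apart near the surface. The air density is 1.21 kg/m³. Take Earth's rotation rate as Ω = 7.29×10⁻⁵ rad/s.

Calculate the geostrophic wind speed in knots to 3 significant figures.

Coriolis parameter at 56°N:
f = 2Ω sin φ = 2 × 7.29×10⁻⁵ × sin 56° = 1.21×10⁻⁴ s⁻¹
Pressure gradient: |∂P/∂n| = 300 Pa / 189000 m = 1.59×10⁻³ Pa/m
Geostrophic balance (pressure-gradient force = Coriolis force):
V_g = (1/(fρ)) |∂P/∂n| = 1.59×10⁻³ / (1.21×10⁻⁴ × 1.21) = 10.9 m/s
Converting: 10.9 m/s × 1.944 = 21.1 knots

21.1 knots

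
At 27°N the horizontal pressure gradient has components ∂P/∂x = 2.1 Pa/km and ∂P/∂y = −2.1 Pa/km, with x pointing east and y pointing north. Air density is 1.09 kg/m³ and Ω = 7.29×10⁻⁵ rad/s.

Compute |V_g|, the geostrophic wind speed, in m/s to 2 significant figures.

Coriolis parameter at 27°N:
f = 2Ω sin φ = 2 × 7.29×10⁻⁵ × sin 27° = 6.62×10⁻⁵ s⁻¹
Component geostrophic relations (x east, y north):
u_g = −(1/(fρ)) ∂P/∂y,  v_g = (1/(fρ)) ∂P/∂x
u_g = −(−2.1×10⁻³)/(6.62×10⁻⁵ × 1.09) = 29.1 m/s;  v_g = (2.1×10⁻³)/(6.62×10⁻⁵ × 1.09) = 29.1 m/s
|V_g| = √(u_g² + v_g²) = 41.2 m/s

41 m/s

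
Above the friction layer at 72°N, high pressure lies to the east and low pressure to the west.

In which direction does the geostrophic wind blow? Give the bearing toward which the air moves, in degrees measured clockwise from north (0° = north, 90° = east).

000°

The pressure-gradient force points toward the west (bearing 270°).
Geostrophic balance: in the Northern Hemisphere the Coriolis force deflects motion to the right, so the geostrophic wind blows 90° to the right of the pressure-gradient force (low pressure on the left).
Rotating 270° by 90° clockwise gives 000° — the wind blows toward the north.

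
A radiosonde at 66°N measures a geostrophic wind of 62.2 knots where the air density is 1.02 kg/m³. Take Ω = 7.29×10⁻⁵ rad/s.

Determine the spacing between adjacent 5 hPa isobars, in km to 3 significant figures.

115 km

Coriolis parameter at 66°N:
f = 2Ω sin φ = 2 × 7.29×10⁻⁵ × sin 66° = 1.33×10⁻⁴ s⁻¹
Wind speed in SI: 62.2 knots = 32.0 m/s
Geostrophic balance rearranged: |∂P/∂n| = f ρ V_g
|∂P/∂n| = 1.33×10⁻⁴ × 1.02 × 32.0 = 4.35×10⁻³ Pa/m
Isobar spacing: Δn = ΔP/|∂P/∂n| = 500 Pa / 4.35×10⁻³ Pa/m = 115015 m ≈ 115 km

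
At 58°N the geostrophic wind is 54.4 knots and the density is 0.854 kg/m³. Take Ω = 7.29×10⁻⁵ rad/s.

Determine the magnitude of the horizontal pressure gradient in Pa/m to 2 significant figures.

Coriolis parameter at 58°N:
f = 2Ω sin φ = 2 × 7.29×10⁻⁵ × sin 58° = 1.24×10⁻⁴ s⁻¹
Wind speed in SI: 54.4 knots = 28.0 m/s
Geostrophic balance rearranged: |∂P/∂n| = f ρ V_g
|∂P/∂n| = 1.24×10⁻⁴ × 0.854 × 28.0 = 2.96×10⁻³ Pa/m

3.0×10⁻³ Pa/m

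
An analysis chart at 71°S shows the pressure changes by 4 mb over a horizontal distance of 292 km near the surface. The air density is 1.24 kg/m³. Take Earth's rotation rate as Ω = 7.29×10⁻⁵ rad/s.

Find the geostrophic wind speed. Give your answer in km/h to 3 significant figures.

Coriolis parameter at 71°S:
f = 2Ω sin φ = 2 × 7.29×10⁻⁵ × sin 71° = 1.38×10⁻⁴ s⁻¹
Pressure gradient: |∂P/∂n| = 400 Pa / 292000 m = 1.37×10⁻³ Pa/m
Geostrophic balance (pressure-gradient force = Coriolis force):
V_g = (1/(fρ)) |∂P/∂n| = 1.37×10⁻³ / (1.38×10⁻⁴ × 1.24) = 8.01 m/s
Converting: 8.01 m/s × 3.6 = 28.8 km/h

28.8 km/h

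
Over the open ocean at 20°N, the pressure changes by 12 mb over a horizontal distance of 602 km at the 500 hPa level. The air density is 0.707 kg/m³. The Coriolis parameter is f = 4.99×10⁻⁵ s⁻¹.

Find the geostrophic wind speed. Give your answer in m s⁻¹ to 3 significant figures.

56.5 m s⁻¹

Pressure gradient: |∂P/∂n| = 1200 Pa / 602000 m = 1.99×10⁻³ Pa/m
Geostrophic balance (pressure-gradient force = Coriolis force):
V_g = (1/(fρ)) |∂P/∂n| = 1.99×10⁻³ / (4.99×10⁻⁵ × 0.707) = 56.5 m/s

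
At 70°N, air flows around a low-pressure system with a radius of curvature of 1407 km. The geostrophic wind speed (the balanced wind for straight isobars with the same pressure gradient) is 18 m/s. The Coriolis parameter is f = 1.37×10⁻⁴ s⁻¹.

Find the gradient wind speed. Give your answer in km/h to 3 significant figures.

Around a low, centrifugal force acts outward with Coriolis, so pressure-gradient force balances both:
(1/ρ)|∂P/∂n| = fV + V²/R  →  V² + fR·V − fR·V_g = 0
With fR = 1.37×10⁻⁴ × 1407×10³ m = 193 m/s:
V = [−fR + √((fR)² + 4 fR V_g)]/2 = [−193 + √(193² + 4×193×18)]/2 = 16.6 m/s
Subgeostrophic (V < V_g = 18 m/s), as expected around a low.
Converting: 16.6 m/s × 3.6 = 59.7 km/h

59.7 km/h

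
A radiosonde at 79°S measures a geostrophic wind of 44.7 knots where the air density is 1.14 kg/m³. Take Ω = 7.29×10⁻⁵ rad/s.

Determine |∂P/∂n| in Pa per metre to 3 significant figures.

Coriolis parameter at 79°S:
f = 2Ω sin φ = 2 × 7.29×10⁻⁵ × sin 79° = 1.43×10⁻⁴ s⁻¹
Wind speed in SI: 44.7 knots = 23.0 m/s
Geostrophic balance rearranged: |∂P/∂n| = f ρ V_g
|∂P/∂n| = 1.43×10⁻⁴ × 1.14 × 23.0 = 3.75×10⁻³ Pa/m

3.75×10⁻³ Pa/m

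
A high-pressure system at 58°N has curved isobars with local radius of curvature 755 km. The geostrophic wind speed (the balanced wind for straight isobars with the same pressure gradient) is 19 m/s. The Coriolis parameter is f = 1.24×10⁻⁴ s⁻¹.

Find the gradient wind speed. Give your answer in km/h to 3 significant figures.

Around a high, pressure-gradient force acts outward with centrifugal, so Coriolis balances both:
fV = (1/ρ)|∂P/∂n| + V²/R  →  V² − fR·V + fR·V_g = 0
With fR = 1.24×10⁻⁴ × 755×10³ m = 93.6 m/s:
V = [fR − √((fR)² − 4 fR V_g)]/2 = [93.6 − √(93.6² − 4×93.6×19)]/2 = 26.5 m/s
Supergeostrophic (V > V_g = 19 m/s), as expected around a high.
Converting: 26.5 m/s × 3.6 = 95.4 km/h

95.4 km/h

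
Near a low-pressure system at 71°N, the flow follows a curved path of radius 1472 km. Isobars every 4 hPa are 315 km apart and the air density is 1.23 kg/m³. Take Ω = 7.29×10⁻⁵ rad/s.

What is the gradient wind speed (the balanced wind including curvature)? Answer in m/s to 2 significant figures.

Coriolis parameter at 71°N:
f = 2Ω sin φ = 2 × 7.29×10⁻⁵ × sin 71° = 1.38×10⁻⁴ s⁻¹
Pressure gradient: |∂P/∂n| = 400 Pa / 315000 m = 1.27×10⁻³ Pa/m
Geostrophic speed: V_g = |∂P/∂n|/(fρ) = 1.27×10⁻³/(1.38×10⁻⁴ × 1.23) = 7.49 m/s
Around a low, centrifugal force acts outward with Coriolis, so pressure-gradient force balances both:
(1/ρ)|∂P/∂n| = fV + V²/R  →  V² + fR·V − fR·V_g = 0
With fR = 1.38×10⁻⁴ × 1472×10³ m = 203 m/s:
V = [−fR + √((fR)² + 4 fR V_g)]/2 = [−203 + √(203² + 4×203×7.49)]/2 = 7.23 m/s
Subgeostrophic (V < V_g = 7.49 m/s), as expected around a low.

7.2 m/s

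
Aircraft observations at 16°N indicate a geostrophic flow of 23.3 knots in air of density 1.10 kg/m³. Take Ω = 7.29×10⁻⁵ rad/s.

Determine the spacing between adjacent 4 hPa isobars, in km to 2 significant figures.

750 km

Coriolis parameter at 16°N:
f = 2Ω sin φ = 2 × 7.29×10⁻⁵ × sin 16° = 4.02×10⁻⁵ s⁻¹
Wind speed in SI: 23.3 knots = 12.0 m/s
Geostrophic balance rearranged: |∂P/∂n| = f ρ V_g
|∂P/∂n| = 4.02×10⁻⁵ × 1.10 × 12.0 = 5.30×10⁻⁴ Pa/m
Isobar spacing: Δn = ΔP/|∂P/∂n| = 400 Pa / 5.30×10⁻⁴ Pa/m = 754880 m ≈ 750 km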